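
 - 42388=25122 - 67510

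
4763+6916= 11679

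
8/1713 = 8/1713 = 0.00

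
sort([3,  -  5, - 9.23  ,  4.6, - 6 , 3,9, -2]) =[-9.23,-6,-5,-2,3,3,4.6, 9]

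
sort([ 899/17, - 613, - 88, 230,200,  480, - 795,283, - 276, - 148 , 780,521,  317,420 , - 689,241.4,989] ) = [ - 795,-689, - 613,-276, - 148, - 88, 899/17,200,230,  241.4, 283, 317,420, 480,521,780, 989] 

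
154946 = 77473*2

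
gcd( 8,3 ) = 1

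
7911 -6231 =1680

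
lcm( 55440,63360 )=443520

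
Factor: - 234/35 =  - 2^1*3^2 *5^( - 1)*7^(  -  1)*13^1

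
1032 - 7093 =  - 6061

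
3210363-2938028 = 272335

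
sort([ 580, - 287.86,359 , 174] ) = [-287.86,174, 359, 580] 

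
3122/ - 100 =-32+39/50 = -31.22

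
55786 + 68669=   124455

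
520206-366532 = 153674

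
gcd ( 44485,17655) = 5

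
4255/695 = 851/139 =6.12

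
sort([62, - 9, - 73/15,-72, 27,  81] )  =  [ - 72,-9, - 73/15,  27,62 , 81] 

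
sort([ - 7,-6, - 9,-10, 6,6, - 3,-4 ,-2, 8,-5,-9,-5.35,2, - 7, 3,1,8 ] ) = [ - 10, - 9, - 9,  -  7, - 7,- 6, - 5.35, - 5,-4,  -  3,-2, 1, 2,3,6,  6,  8, 8 ] 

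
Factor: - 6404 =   -  2^2*1601^1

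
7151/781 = 9 + 122/781 = 9.16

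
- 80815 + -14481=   -  95296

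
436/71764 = 109/17941  =  0.01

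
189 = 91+98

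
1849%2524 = 1849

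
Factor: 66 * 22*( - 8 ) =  -2^5*3^1*11^2= - 11616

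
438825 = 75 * 5851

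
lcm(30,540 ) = 540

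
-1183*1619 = - 1915277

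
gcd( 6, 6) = 6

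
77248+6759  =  84007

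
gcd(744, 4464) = 744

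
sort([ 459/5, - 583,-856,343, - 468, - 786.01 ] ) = [ - 856, - 786.01,-583,-468,459/5,343] 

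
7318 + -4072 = 3246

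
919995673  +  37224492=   957220165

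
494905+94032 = 588937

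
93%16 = 13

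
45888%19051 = 7786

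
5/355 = 1/71= 0.01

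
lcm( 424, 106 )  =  424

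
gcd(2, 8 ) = 2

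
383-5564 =-5181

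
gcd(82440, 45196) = 4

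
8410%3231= 1948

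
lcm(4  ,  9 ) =36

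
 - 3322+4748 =1426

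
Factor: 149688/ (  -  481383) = - 2^3*11^1*283^(  -  1 ) = -88/283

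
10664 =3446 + 7218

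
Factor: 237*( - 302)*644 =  - 46093656 =-2^3 * 3^1 * 7^1*23^1*79^1*151^1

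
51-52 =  - 1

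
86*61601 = 5297686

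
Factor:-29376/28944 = -2^2*17^1*67^(-1) = - 68/67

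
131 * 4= 524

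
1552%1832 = 1552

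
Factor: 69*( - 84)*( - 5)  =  2^2*3^2  *  5^1*7^1*23^1 = 28980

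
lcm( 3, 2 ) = 6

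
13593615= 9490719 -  - 4102896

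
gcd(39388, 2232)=4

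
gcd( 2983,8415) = 1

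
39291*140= 5500740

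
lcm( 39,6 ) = 78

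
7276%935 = 731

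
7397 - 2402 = 4995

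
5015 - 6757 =-1742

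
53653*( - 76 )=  - 4077628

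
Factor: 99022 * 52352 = 2^8*7^1*11^1*409^1*643^1 = 5183999744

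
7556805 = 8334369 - 777564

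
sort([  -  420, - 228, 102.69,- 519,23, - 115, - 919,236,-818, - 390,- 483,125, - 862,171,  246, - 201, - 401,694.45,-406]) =[-919, - 862, - 818, -519,-483 , - 420, - 406,-401,  -  390,  -  228 , - 201, - 115,23,102.69,125 , 171,236,246, 694.45]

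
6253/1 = 6253 = 6253.00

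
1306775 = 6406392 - 5099617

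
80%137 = 80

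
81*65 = 5265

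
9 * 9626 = 86634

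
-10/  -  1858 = 5/929 =0.01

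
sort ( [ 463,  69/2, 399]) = [ 69/2,  399, 463 ] 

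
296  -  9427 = -9131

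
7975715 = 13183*605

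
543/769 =543/769 = 0.71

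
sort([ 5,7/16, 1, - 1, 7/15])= [-1, 7/16, 7/15,1,5 ] 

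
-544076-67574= - 611650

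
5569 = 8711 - 3142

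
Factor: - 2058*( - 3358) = 2^2*3^1*7^3*23^1*73^1 = 6910764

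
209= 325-116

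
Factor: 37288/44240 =59/70 =2^( - 1 )*5^(-1 )*7^(  -  1 )*59^1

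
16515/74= 223 + 13/74 = 223.18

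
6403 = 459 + 5944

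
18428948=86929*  212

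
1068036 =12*89003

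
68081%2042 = 695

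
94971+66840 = 161811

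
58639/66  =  58639/66 = 888.47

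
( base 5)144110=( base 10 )6155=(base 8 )14013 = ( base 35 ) 50U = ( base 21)dk2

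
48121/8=6015 + 1/8 = 6015.12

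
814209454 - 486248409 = 327961045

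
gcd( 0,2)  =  2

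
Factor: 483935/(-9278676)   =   - 2^( - 2 ) * 3^(-2) * 5^1*11^(-1 )*23431^( - 1)*96787^1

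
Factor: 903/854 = 2^( -1) * 3^1* 43^1 * 61^( - 1)= 129/122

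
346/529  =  346/529 =0.65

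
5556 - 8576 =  - 3020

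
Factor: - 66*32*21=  - 2^6*3^2 * 7^1*11^1 = - 44352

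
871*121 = 105391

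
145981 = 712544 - 566563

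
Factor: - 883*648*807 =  - 2^3*3^5*269^1 * 883^1 = - 461752488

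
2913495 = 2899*1005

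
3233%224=97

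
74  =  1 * 74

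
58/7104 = 29/3552 = 0.01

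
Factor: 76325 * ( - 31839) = - 3^1 * 5^2*43^1*71^1 * 10613^1 = - 2430111675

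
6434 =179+6255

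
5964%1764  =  672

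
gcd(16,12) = 4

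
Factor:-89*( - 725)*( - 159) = - 10259475 =- 3^1 * 5^2 *29^1 * 53^1*89^1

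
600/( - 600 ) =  - 1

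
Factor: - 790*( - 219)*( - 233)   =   - 2^1*3^1* 5^1*73^1*79^1 * 233^1 = - 40311330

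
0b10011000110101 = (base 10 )9781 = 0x2635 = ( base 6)113141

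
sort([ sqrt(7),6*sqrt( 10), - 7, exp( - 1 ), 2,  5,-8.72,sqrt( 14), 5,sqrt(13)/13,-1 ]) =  [ - 8.72,-7,  -  1, sqrt( 13 ) /13,  exp (-1),2,sqrt( 7 ), sqrt(14 ),5, 5,6*sqrt( 10) ]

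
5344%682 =570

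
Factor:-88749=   -  3^3*19^1*173^1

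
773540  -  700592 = 72948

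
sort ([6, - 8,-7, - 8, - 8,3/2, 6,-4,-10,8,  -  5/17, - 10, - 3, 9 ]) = [-10, - 10,- 8,- 8, - 8,-7, - 4,- 3, - 5/17,3/2, 6 , 6,8, 9 ] 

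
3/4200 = 1/1400= 0.00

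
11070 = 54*205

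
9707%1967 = 1839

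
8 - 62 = - 54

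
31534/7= 4504 + 6/7 = 4504.86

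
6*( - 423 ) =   -  2538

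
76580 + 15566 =92146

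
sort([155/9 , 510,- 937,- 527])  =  [ - 937,-527, 155/9,510]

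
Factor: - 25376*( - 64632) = 2^8*3^1 *13^1*61^1*2693^1 = 1640101632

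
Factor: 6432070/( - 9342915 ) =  - 1286414/1868583= - 2^1 * 3^( - 1 )*19^1*97^1*349^1*622861^(  -  1)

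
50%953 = 50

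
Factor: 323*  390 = 125970 = 2^1*3^1*5^1*13^1*17^1 * 19^1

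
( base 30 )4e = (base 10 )134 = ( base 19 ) 71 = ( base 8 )206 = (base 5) 1014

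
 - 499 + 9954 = 9455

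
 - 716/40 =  - 18 + 1/10 = - 17.90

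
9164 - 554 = 8610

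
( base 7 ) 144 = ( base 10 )81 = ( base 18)49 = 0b1010001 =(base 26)33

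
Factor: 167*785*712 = 2^3*5^1*89^1 * 157^1*167^1= 93339640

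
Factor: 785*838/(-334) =-328915/167 = - 5^1*157^1 *167^( - 1 )*419^1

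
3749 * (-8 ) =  - 29992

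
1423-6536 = - 5113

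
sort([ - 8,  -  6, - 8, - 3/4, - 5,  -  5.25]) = [ - 8, -8, - 6,-5.25, - 5 , - 3/4]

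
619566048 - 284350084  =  335215964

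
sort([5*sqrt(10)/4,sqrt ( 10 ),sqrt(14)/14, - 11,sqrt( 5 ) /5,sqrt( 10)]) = [ - 11,sqrt(14)/14, sqrt (5)/5, sqrt(10 ),sqrt( 10),5*sqrt ( 10 ) /4] 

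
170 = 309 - 139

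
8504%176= 56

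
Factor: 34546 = 2^1*23^1*751^1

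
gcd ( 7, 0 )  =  7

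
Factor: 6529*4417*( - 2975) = -85794814175 =- 5^2*7^2*17^1 * 631^1 * 6529^1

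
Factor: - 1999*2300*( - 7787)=35802289900 = 2^2*5^2*13^1*23^1*599^1*1999^1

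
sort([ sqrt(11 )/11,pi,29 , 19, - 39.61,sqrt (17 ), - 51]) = [ - 51,-39.61,sqrt( 11) /11, pi, sqrt ( 17),19, 29 ] 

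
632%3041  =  632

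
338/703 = 338/703 = 0.48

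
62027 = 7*8861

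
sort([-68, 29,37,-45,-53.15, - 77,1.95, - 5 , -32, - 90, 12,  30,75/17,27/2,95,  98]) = [ - 90,  -  77, - 68,  -  53.15,  -  45, - 32 ,  -  5, 1.95 , 75/17,  12,27/2,29,30,  37 , 95, 98 ] 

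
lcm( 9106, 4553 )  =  9106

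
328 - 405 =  - 77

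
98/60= 49/30 = 1.63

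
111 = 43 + 68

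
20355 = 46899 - 26544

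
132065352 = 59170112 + 72895240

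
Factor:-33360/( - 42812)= 60/77 = 2^2* 3^1*5^1*7^(  -  1 )*11^( - 1)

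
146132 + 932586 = 1078718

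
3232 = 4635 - 1403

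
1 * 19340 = 19340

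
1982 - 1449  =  533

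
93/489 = 31/163 = 0.19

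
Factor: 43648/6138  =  64/9 =2^6*3^( - 2 )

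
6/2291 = 6/2291 = 0.00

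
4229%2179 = 2050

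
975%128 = 79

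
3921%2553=1368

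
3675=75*49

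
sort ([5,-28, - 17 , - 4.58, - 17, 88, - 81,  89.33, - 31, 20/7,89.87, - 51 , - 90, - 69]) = [ - 90, - 81, - 69 , - 51 , - 31, -28,- 17, - 17, - 4.58, 20/7,5, 88,89.33, 89.87 ]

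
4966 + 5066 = 10032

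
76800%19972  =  16884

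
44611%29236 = 15375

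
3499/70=3499/70= 49.99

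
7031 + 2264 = 9295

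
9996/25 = 9996/25  =  399.84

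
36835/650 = 7367/130 = 56.67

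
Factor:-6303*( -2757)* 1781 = 30949097751  =  3^2*11^1*13^1*137^1*191^1*919^1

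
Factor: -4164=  - 2^2*3^1*347^1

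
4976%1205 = 156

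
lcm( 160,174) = 13920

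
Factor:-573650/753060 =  - 2^( - 1 )*3^(  -  1 )*5^1*149^1*163^(-1) = -745/978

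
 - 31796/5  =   - 31796/5 = - 6359.20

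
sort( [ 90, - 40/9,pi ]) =[ - 40/9, pi, 90]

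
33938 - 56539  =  -22601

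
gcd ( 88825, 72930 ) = 935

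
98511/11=8955 + 6/11   =  8955.55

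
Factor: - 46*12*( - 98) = 2^4*3^1*7^2*23^1  =  54096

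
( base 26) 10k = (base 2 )1010111000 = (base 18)22c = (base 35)JV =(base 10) 696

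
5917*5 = 29585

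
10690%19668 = 10690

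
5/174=5/174 = 0.03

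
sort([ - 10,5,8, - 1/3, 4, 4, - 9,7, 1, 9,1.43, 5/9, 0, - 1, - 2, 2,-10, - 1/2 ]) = [ - 10, - 10, - 9,-2, - 1,- 1/2, - 1/3,0,5/9,1,1.43, 2,  4,4  ,  5, 7, 8,9]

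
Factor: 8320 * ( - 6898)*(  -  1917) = 110019237120 = 2^8* 3^3* 5^1 * 13^1*71^1 * 3449^1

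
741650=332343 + 409307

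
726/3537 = 242/1179 = 0.21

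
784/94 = 392/47=8.34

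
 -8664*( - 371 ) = 3214344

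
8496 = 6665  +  1831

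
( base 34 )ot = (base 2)1101001101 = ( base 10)845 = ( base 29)104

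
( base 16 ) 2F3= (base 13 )461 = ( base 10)755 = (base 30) P5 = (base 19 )21E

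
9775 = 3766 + 6009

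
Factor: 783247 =783247^1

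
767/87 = 767/87 = 8.82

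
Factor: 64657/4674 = 83/6 = 2^( - 1)*3^(- 1)*83^1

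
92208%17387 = 5273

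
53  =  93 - 40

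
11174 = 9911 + 1263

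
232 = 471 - 239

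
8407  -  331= 8076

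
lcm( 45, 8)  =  360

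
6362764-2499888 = 3862876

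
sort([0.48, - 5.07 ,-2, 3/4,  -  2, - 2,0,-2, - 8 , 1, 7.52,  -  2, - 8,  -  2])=[ -8,  -  8,-5.07, - 2,  -  2, - 2,  -  2,  -  2,-2,0, 0.48,3/4,1,7.52]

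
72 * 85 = 6120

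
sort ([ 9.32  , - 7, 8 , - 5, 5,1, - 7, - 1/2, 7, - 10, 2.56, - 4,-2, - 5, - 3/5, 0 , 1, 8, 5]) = [ - 10, - 7,-7, - 5, - 5, - 4 ,-2 , - 3/5, - 1/2, 0, 1, 1, 2.56,5,5, 7, 8,8 , 9.32]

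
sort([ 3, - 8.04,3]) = [ - 8.04, 3, 3 ]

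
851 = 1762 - 911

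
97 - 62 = 35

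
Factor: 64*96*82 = 2^12*3^1 * 41^1 = 503808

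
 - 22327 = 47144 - 69471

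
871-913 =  - 42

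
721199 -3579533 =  - 2858334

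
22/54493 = 22/54493   =  0.00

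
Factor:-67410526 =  - 2^1 * 33705263^1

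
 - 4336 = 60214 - 64550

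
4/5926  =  2/2963  =  0.00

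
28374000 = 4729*6000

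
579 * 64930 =37594470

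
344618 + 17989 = 362607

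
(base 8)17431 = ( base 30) 8pb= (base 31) 88p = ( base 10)7961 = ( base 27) AON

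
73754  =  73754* 1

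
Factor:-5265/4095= - 3^2* 7^( - 1)  =  - 9/7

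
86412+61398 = 147810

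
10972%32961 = 10972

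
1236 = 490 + 746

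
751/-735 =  - 751/735 = -1.02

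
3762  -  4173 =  - 411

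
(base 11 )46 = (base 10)50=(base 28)1m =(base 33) 1h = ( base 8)62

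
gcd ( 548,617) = 1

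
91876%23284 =22024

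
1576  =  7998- 6422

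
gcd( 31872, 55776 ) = 7968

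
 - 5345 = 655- 6000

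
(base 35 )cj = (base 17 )18e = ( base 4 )12313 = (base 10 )439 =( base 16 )1B7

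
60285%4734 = 3477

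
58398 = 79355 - 20957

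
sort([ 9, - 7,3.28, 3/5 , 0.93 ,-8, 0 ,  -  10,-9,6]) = [ - 10, - 9,-8, - 7,0, 3/5 , 0.93, 3.28, 6, 9]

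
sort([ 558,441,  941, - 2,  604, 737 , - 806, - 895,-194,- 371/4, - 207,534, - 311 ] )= [ - 895, - 806, - 311,  -  207, - 194, - 371/4 , - 2 , 441, 534,558 , 604,737,941]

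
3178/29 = 3178/29 =109.59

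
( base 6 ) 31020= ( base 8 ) 10024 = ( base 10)4116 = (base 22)8B2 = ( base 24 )73C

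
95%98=95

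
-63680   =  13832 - 77512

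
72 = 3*24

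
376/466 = 188/233 = 0.81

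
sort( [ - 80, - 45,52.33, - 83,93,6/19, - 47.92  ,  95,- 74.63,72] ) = [ - 83, - 80, - 74.63,  -  47.92, - 45, 6/19,52.33,72,93,95]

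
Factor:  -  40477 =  - 17^1*2381^1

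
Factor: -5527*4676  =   - 2^2*7^1*167^1*5527^1 = - 25844252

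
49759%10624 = 7263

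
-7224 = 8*( - 903)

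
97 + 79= 176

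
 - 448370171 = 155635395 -604005566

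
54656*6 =327936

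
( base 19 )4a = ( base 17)51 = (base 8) 126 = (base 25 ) 3b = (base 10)86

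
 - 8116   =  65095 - 73211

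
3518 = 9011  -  5493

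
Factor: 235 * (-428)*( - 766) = 2^3 * 5^1 * 47^1*107^1*383^1 = 77044280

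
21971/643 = 21971/643 = 34.17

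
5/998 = 5/998 = 0.01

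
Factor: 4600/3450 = 2^2*3^(-1) = 4/3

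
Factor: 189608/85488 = 2^ (-1) * 3^(  -  1 )*13^( - 1)*173^1 = 173/78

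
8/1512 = 1/189 = 0.01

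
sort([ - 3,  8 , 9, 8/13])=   [ - 3, 8/13,8, 9 ]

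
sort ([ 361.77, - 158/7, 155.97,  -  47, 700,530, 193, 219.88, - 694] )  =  [ - 694, - 47,-158/7,155.97,193,  219.88, 361.77,530, 700 ]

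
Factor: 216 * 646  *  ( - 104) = - 14511744=- 2^7 * 3^3*13^1 * 17^1*19^1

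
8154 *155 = 1263870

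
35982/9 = 3998 = 3998.00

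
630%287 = 56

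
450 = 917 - 467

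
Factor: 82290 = 2^1*3^1*5^1*13^1*211^1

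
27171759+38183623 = 65355382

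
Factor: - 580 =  - 2^2*5^1 * 29^1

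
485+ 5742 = 6227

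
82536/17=82536/17 = 4855.06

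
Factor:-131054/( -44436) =407/138 = 2^( - 1 )*3^( - 1 ) * 11^1*23^( - 1)*37^1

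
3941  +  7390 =11331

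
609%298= 13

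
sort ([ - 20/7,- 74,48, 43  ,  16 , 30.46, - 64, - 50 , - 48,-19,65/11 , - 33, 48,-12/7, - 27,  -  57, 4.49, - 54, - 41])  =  [ - 74,- 64, - 57, - 54, - 50, - 48, -41, - 33, -27, -19, - 20/7, - 12/7, 4.49, 65/11, 16, 30.46,43, 48 , 48]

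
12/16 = 3/4 = 0.75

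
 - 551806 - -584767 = 32961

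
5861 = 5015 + 846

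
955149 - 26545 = 928604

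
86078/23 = 86078/23 = 3742.52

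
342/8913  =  114/2971 = 0.04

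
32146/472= 68 + 25/236  =  68.11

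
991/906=1 + 85/906 =1.09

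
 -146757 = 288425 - 435182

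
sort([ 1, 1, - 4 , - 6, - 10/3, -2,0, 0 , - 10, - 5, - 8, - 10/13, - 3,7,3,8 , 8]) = [ - 10, - 8, - 6, - 5,-4, - 10/3, - 3 ,-2, - 10/13,0,0,1,1,3,7,8,8]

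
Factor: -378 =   -  2^1*3^3*7^1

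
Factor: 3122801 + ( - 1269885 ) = 2^2 * 13^2*2741^1 = 1852916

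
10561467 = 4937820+5623647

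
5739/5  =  1147 + 4/5 = 1147.80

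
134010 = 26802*5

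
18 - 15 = 3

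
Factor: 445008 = 2^4 * 3^1 *73^1*127^1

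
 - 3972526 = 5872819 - 9845345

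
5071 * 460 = 2332660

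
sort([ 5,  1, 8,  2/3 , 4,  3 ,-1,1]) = [-1, 2/3, 1,1 , 3, 4, 5 , 8]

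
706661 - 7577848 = -6871187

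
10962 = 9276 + 1686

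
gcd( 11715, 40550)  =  5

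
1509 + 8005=9514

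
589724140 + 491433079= 1081157219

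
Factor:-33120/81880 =-2^2*3^2*89^( - 1 )=- 36/89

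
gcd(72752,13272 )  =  8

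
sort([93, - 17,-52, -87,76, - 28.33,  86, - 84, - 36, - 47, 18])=[ - 87, - 84, -52, -47, - 36,-28.33,-17, 18, 76, 86, 93]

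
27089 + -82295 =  - 55206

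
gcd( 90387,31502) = 1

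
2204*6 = 13224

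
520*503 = 261560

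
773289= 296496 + 476793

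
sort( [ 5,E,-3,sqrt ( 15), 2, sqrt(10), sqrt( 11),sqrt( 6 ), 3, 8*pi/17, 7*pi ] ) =[ - 3 , 8*pi/17, 2, sqrt( 6), E, 3,sqrt( 10), sqrt(11), sqrt(15 ),5, 7*pi]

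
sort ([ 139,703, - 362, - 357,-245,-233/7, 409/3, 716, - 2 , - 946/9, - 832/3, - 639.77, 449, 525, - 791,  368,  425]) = [ - 791, - 639.77, -362,- 357, - 832/3, - 245, - 946/9,- 233/7,-2,409/3, 139,368 , 425 , 449,525, 703, 716 ]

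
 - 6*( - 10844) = 65064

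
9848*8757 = 86238936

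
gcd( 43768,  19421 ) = 1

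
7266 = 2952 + 4314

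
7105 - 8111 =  - 1006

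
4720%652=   156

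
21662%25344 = 21662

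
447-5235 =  - 4788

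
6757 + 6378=13135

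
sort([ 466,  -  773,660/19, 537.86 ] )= [ - 773, 660/19 , 466,537.86 ]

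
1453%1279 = 174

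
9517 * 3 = 28551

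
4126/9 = 4126/9 = 458.44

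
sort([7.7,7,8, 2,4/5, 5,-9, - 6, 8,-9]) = [ - 9, - 9,- 6, 4/5, 2,5, 7, 7.7,8,8] 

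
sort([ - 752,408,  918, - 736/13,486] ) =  [ - 752, - 736/13,408,486,918] 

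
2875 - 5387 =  - 2512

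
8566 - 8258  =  308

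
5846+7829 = 13675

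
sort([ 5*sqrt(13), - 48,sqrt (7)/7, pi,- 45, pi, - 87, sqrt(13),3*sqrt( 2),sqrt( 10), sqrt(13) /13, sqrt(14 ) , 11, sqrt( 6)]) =[  -  87, - 48,-45,sqrt(13 )/13,sqrt(7)/7,sqrt( 6), pi, pi,  sqrt( 10),sqrt( 13),sqrt( 14),3*sqrt( 2),11,5*sqrt( 13 )] 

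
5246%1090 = 886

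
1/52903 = 1/52903 = 0.00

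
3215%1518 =179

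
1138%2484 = 1138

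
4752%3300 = 1452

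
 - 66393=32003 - 98396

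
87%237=87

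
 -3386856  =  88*(-38487)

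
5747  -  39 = 5708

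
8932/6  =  1488 + 2/3  =  1488.67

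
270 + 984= 1254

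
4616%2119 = 378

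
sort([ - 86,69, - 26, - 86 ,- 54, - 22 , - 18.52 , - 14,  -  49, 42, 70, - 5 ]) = [ - 86 , - 86 , - 54,- 49, - 26, - 22, - 18.52, - 14, - 5, 42,69,  70] 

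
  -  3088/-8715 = 3088/8715 = 0.35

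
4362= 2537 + 1825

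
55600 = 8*6950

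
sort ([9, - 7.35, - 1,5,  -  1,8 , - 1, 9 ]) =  [ - 7.35,-1, - 1, - 1, 5, 8,9,9]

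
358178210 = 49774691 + 308403519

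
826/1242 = 413/621 =0.67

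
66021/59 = 1119 = 1119.00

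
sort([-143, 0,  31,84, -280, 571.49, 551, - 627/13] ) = [ - 280, -143,  -  627/13, 0,31, 84, 551,  571.49] 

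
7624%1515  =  49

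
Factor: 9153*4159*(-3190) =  - 121434773130 = - 2^1*3^4* 5^1*11^1*29^1*113^1*4159^1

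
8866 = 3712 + 5154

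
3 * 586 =1758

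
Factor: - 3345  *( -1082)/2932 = 2^( - 1)*3^1*5^1*223^1*541^1*733^(- 1)  =  1809645/1466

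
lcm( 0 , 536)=0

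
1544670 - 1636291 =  - 91621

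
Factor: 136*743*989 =99936472=2^3 * 17^1*23^1*43^1*743^1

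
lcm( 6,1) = 6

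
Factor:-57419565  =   - 3^1* 5^1*7^1* 29^1*109^1*173^1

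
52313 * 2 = 104626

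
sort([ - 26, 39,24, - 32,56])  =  [ - 32 , - 26,  24, 39,56]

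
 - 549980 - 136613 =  - 686593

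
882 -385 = 497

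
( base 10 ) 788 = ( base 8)1424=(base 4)30110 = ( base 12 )558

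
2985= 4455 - 1470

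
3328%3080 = 248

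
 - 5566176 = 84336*(  -  66) 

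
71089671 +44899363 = 115989034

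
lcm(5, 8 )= 40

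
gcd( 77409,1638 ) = 9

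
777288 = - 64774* ( - 12)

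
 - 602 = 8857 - 9459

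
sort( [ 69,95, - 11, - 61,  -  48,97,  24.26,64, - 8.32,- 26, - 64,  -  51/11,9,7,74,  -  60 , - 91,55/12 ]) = [ - 91, - 64, - 61, - 60,- 48, - 26,-11 ,  -  8.32, - 51/11,55/12, 7 , 9,24.26, 64,69,74, 95, 97]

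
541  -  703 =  - 162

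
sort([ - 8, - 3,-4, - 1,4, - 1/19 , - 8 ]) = [-8,-8, - 4, - 3,-1, - 1/19, 4 ]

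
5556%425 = 31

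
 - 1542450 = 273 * (-5650) 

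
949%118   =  5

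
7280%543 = 221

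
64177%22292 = 19593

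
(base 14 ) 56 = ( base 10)76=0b1001100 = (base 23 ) 37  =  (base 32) 2c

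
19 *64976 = 1234544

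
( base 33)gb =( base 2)1000011011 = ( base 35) fe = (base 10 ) 539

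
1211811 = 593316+618495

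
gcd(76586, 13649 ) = 1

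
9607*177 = 1700439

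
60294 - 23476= 36818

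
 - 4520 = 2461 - 6981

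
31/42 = 31/42 = 0.74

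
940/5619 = 940/5619 = 0.17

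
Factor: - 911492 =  -2^2*227873^1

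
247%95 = 57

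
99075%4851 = 2055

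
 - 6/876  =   - 1/146=- 0.01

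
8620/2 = 4310 = 4310.00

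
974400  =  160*6090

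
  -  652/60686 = -326/30343  =  - 0.01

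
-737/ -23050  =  737/23050 = 0.03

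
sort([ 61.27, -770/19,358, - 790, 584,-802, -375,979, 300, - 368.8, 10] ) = [ - 802,-790, - 375,  -  368.8 ,-770/19, 10, 61.27, 300, 358  ,  584,  979] 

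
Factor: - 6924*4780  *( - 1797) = 59474805840=2^4 * 3^2*5^1*239^1*577^1*599^1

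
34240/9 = 3804 + 4/9 = 3804.44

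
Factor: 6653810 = 2^1 * 5^1 *665381^1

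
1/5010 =1/5010 = 0.00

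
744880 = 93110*8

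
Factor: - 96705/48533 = -3^2*5^1*7^1*307^1*48533^( - 1)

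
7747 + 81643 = 89390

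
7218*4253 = 30698154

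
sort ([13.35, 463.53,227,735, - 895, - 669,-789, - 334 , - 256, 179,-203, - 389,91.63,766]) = [ - 895, - 789, - 669, - 389, -334 , - 256, - 203,13.35,91.63,179,227,463.53,  735,766] 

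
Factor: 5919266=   2^1 * 2959633^1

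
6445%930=865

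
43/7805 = 43/7805 = 0.01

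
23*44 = 1012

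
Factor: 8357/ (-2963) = - 61^1 * 137^1*2963^(-1)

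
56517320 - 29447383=27069937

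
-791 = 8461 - 9252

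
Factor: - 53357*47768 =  - 2^3*7^1 *229^1*233^1*853^1 = -  2548757176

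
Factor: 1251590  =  2^1*5^1*257^1*487^1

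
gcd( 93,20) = 1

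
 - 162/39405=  - 54/13135  =  -  0.00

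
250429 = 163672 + 86757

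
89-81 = 8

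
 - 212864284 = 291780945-504645229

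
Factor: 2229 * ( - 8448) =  - 18830592  =  - 2^8 * 3^2*11^1*743^1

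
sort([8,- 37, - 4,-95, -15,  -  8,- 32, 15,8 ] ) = [ - 95,- 37, - 32,  -  15, - 8,  -  4,  8,8,15] 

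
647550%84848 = 53614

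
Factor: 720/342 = 2^3 * 5^1*19^(  -  1 ) = 40/19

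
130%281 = 130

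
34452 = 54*638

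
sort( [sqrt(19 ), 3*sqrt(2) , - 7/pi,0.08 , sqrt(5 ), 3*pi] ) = [ - 7/pi , 0.08  ,  sqrt( 5),3*sqrt(2), sqrt( 19),3*pi ]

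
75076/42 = 1787 + 11/21= 1787.52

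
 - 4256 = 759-5015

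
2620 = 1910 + 710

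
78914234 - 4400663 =74513571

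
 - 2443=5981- 8424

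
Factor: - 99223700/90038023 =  - 2^2*5^2*19^1*173^ ( - 1)*52223^1*520451^( - 1 ) 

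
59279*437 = 25904923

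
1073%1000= 73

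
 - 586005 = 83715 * ( - 7) 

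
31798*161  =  5119478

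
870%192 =102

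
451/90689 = 451/90689= 0.00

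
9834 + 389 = 10223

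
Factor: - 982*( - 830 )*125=2^2*5^4*83^1*491^1=101882500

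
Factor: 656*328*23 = 4948864=2^7 * 23^1*41^2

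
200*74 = 14800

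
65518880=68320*959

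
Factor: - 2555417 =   -  131^1 * 19507^1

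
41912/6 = 20956/3 = 6985.33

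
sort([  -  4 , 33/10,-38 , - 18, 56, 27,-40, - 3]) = [ - 40 ,  -  38, - 18,- 4, - 3 , 33/10, 27,56]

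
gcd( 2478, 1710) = 6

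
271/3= 90 + 1/3 = 90.33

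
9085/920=79/8  =  9.88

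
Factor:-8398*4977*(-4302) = 179810031492 = 2^2*3^4*7^1*13^1*17^1*19^1*79^1*239^1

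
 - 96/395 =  - 96/395= - 0.24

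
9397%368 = 197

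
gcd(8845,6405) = 305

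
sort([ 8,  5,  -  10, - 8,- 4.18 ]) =[ - 10 , - 8,  -  4.18,  5, 8]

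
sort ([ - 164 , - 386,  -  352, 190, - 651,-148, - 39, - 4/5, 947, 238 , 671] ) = [-651, - 386  , - 352, - 164,  -  148,-39, -4/5, 190, 238 , 671, 947] 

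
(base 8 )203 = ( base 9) 155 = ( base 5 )1011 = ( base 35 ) 3Q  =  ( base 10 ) 131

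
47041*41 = 1928681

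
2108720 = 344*6130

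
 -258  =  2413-2671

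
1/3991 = 1/3991 = 0.00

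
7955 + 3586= 11541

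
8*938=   7504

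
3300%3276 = 24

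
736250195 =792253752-56003557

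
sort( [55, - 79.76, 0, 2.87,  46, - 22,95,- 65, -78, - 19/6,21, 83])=[ - 79.76, - 78, - 65,-22, - 19/6, 0, 2.87 , 21, 46, 55, 83, 95 ] 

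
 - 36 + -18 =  - 54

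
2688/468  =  5 + 29/39 = 5.74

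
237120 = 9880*24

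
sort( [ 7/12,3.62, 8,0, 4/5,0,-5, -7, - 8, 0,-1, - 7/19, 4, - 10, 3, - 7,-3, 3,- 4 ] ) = [ - 10, - 8, - 7, - 7 , - 5,  -  4, - 3, - 1, - 7/19, 0, 0, 0, 7/12 , 4/5,3, 3,  3.62, 4,  8]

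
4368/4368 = 1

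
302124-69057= 233067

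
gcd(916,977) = 1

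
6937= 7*991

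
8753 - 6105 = 2648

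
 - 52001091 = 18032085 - 70033176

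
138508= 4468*31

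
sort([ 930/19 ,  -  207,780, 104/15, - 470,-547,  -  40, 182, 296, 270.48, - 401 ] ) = [ - 547,-470,- 401,-207,-40,104/15,930/19, 182, 270.48, 296 , 780]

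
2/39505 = 2/39505 = 0.00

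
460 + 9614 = 10074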